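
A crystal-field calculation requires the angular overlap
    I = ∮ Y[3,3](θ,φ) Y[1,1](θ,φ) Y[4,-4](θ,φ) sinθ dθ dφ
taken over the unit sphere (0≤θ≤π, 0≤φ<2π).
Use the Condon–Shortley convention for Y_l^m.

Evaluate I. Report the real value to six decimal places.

0.325735

Rules hold: Σm=0, L=8 even, 2≤4≤4.
N = 7·3·9 = 189
Δ = 0!·6!·2!/9! = 1/252
Racah Σ t=0..0: t=0:+1/36 = 1/36
⇒ 3j(3 1 4; 0 0 0)² = 4/63, sgn +1
Racah Σ t=0..0: t=0:+1/1440 = 1/1440
⇒ 3j(3 1 4; 3 1 -4)² = 1/9, sgn +1
4πI² = N·(3j₀)²·(3jₘ)² = 4/3
I = +1·√(1.33333/4π) = 0.32573501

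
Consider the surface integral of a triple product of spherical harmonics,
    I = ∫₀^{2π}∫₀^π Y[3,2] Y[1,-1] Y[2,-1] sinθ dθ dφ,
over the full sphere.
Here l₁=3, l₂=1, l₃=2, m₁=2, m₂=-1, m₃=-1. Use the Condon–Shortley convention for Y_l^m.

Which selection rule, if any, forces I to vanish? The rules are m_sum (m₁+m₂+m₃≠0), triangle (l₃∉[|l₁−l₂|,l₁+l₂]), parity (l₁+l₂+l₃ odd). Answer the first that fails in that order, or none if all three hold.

none

azimuthal sum: 2 − 1 − 1 = 0  ✓
2 ≤ 2 ≤ 4 (triangle on l)  ✓
L = 3 + 1 + 2 = 6 (even)  ✓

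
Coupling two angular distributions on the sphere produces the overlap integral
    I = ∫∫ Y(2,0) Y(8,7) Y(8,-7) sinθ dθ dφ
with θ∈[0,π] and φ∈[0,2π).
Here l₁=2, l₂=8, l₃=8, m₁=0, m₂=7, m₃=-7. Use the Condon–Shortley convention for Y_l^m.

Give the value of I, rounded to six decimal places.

0.165996

Checks pass: Σm=0; 18 even; l₃=8∈[6,10].
(2·2+1)(2·8+1)(2·8+1) = 1445
Δ: 2! 2! 14! / 19! → 1/348840
sum: t=0:+1/116121600 t=1:−1/25401600 t=2:+1/116121600 = -1/45158400
3j²(2 8 8; 0 0 0) = Δ·Π!·Σ² = 24/1615  (sign -1)
sum: t=1:−1/87178291200 t=2:+1/24908083200 = 1/34871316480
3j²(2 8 8; 0 7 -7) = Δ·Π!·Σ² = 125/7752  (sign -1)
combine: 4πI² = 1445·24/1615·125/7752 = 125/361
take √, sign +1: I = 0.16599556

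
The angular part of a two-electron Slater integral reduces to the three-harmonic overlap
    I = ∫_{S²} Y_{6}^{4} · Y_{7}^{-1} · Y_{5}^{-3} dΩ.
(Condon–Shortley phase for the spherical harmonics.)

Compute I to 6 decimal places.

-0.130527

Rules hold: Σm=0, L=18 even, 1≤5≤13.
N = 13·15·11 = 2145
Δ = 8!·4!·6!/19! = 1/174594420
Racah Σ t=2..6: t=2:+1/4147200 t=3:−1/207360 t=4:+1/82944 t=5:−1/207360 t=6:+1/4147200 = 1/345600
⇒ 3j(6 7 5; 0 0 0)² = 420/46189, sgn -1
Racah Σ t=0..2: t=0:+1/116121600 t=1:−1/3628800 t=2:+1/1658880 = 13/38707200
⇒ 3j(6 7 5; 4 -1 -3)² = 39/3553, sgn +1
4πI² = N·(3j₀)²·(3jₘ)² = 245700/1147619
I = -1·√(0.214095/4π) = -0.13052653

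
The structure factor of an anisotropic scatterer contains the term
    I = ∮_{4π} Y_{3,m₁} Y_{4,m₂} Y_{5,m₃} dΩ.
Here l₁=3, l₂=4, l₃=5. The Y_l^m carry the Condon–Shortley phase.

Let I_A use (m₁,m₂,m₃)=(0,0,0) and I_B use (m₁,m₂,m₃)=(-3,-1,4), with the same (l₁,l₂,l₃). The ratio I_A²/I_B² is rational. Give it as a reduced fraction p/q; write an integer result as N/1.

40/63

Shared (l₁,l₂,l₃)=(3,4,5): N and (l;000)² cancel in I_A²/I_B².
A: Δ = 2!·4!·6!/13! = 1/180180; Racah Σ t=0..2: t=0:+1/576 t=1:−1/144 t=2:+1/576 = -1/288; ⇒ 3j(3 4 5; 0 0 0)² = 20/1001, sgn +1
B: Δ = 2!·4!·6!/13! = 1/180180; Racah Σ t=2..2: t=2:+1/5760 = 1/5760; ⇒ 3j(3 4 5; -3 -1 4)² = 9/286, sgn -1
I_A²/I_B² = (20/1001)/(9/286) = 40/63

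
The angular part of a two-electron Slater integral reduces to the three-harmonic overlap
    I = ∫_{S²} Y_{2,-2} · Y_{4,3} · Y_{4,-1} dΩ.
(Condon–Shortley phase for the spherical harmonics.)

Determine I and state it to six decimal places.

Rules hold: Σm=0, L=10 even, 2≤4≤6.
N = 5·9·9 = 405
Δ = 2!·2!·6!/11! = 1/13860
Racah Σ t=0..2: t=0:+1/192 t=1:−1/36 t=2:+1/192 = -5/288
⇒ 3j(2 4 4; 0 0 0)² = 20/693, sgn -1
Racah Σ t=2..2: t=2:+1/480 = 1/480
⇒ 3j(2 4 4; -2 3 -1)² = 3/110, sgn -1
4πI² = N·(3j₀)²·(3jₘ)² = 270/847
I = +1·√(0.318772/4π) = 0.15927046

0.159270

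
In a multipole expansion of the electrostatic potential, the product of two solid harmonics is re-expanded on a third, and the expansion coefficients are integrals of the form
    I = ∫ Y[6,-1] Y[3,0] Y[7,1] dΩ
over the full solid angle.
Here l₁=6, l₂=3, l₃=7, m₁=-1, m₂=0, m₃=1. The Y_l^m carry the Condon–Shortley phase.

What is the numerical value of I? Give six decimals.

Rules hold: Σm=0, L=16 even, 3≤7≤9.
N = 13·7·15 = 1365
Δ = 2!·10!·4!/17! = 1/2042040
Racah Σ t=0..2: t=0:+1/207360 t=1:−1/57600 t=2:+1/207360 = -1/129600
⇒ 3j(6 3 7; 0 0 0)² = 168/12155, sgn +1
Racah Σ t=0..2: t=0:+1/362880 t=1:−1/69120 t=2:+1/172800 = -43/7257600
⇒ 3j(6 3 7; -1 0 1)² = 1849/170170, sgn -1
4πI² = N·(3j₀)²·(3jₘ)² = 465948/2272985
I = -1·√(0.204994/4π) = -0.12772194

-0.127722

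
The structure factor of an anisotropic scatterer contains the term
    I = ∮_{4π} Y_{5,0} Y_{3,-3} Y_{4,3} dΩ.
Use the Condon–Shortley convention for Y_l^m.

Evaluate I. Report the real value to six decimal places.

Rules hold: Σm=0, L=12 even, 2≤4≤8.
N = 11·7·9 = 693
Δ = 4!·6!·2!/13! = 1/180180
Racah Σ t=1..3: t=1:−1/576 t=2:+1/144 t=3:−1/576 = 1/288
⇒ 3j(5 3 4; 0 0 0)² = 20/1001, sgn +1
Racah Σ t=0..0: t=0:+1/5760 = 1/5760
⇒ 3j(5 3 4; 0 -3 3)² = 5/572, sgn -1
4πI² = N·(3j₀)²·(3jₘ)² = 225/1859
I = -1·√(0.121033/4π) = -0.09814013

-0.098140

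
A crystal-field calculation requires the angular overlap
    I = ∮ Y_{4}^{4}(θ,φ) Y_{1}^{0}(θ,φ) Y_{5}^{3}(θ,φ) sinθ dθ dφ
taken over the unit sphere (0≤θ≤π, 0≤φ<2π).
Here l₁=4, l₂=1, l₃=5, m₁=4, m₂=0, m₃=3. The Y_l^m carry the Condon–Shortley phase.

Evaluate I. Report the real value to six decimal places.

Σmᵢ = 7 ≠ 0, so the φ-integral vanishes; I = 0

0.000000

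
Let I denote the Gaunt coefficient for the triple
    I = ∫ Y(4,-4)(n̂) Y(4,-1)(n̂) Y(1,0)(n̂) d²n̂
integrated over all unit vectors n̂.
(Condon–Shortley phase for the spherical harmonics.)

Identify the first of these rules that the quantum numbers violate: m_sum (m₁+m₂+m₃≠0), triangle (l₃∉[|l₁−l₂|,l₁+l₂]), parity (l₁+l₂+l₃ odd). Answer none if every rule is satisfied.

azimuthal sum: -4 − 1 + 0 = -5  ✗
0 ≤ 1 ≤ 8 (triangle on l)
L = 4 + 4 + 1 = 9 (odd)

m_sum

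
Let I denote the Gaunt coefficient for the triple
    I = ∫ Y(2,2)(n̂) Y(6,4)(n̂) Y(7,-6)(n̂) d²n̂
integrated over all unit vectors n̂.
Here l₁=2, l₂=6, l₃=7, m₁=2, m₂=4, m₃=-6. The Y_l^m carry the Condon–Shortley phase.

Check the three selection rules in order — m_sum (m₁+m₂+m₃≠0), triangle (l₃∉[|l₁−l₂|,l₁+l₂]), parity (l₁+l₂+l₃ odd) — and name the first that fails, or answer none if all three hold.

parity

azimuthal sum: 2 + 4 − 6 = 0  ✓
4 ≤ 7 ≤ 8 (triangle on l)  ✓
L = 2 + 6 + 7 = 15 (odd)  ✗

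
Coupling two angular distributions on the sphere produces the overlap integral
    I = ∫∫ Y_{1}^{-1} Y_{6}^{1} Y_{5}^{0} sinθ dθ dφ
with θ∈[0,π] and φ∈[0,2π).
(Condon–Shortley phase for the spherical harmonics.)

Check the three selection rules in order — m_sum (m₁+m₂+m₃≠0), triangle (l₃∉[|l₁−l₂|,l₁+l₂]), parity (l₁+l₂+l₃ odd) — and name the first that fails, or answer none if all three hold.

Σmᵢ = 0  ✓
l₃∈[|l₁−l₂|,l₁+l₂]=[5,7], have l₃=5  ✓
Σlᵢ = 12 ⇒ even  ✓

none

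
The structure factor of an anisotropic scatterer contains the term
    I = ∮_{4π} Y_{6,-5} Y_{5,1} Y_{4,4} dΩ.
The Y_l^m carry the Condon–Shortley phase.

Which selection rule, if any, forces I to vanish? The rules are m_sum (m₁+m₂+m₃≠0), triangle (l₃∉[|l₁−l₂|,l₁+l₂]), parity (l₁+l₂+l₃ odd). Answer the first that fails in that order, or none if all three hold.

azimuthal sum: -5 + 1 + 4 = 0  ✓
1 ≤ 4 ≤ 11 (triangle on l)  ✓
L = 6 + 5 + 4 = 15 (odd)  ✗

parity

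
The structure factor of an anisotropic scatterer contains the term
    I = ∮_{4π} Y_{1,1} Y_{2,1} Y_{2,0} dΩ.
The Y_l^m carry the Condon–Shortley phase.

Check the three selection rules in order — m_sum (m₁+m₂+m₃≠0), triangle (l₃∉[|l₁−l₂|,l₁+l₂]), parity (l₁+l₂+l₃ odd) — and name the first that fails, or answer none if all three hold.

m_sum

m₁+m₂+m₃ = 1 + 1 + 0 = 2  ✗
triangle: |1−2|=1 ≤ l₃=2 ≤ 1+2=3
parity: l₁+l₂+l₃ = 5 is odd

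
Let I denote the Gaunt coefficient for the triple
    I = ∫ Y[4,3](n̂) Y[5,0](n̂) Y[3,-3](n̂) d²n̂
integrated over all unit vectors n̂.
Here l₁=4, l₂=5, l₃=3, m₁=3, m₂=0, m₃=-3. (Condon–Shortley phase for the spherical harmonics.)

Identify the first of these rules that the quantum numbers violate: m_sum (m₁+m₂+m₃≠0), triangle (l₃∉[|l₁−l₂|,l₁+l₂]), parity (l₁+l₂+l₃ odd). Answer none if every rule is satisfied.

none

Σmᵢ = 0  ✓
l₃∈[|l₁−l₂|,l₁+l₂]=[1,9], have l₃=3  ✓
Σlᵢ = 12 ⇒ even  ✓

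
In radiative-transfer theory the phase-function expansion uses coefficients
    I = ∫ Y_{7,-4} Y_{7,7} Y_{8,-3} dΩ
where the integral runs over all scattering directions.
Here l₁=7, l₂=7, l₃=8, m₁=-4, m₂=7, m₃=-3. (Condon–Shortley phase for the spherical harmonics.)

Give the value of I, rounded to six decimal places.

Checks pass: Σm=0; 22 even; l₃=8∈[0,14].
(2·7+1)(2·7+1)(2·8+1) = 3825
Δ: 6! 8! 8! / 23! → 1/22086194130
sum: t=0:+1/18289152000 t=1:−1/248832000 t=2:+1/24883200 t=3:−1/11943936 t=4:+1/24883200 t=5:−1/248832000 t=6:+1/18289152000 = -11/975421440
3j²(7 7 8; 0 0 0) = Δ·Π!·Σ² = 1750/289731  (sign -1)
sum: t=6:+1/20901888000 = 1/20901888000
3j²(7 7 8; -4 7 -3) = Δ·Π!·Σ² = 77/7429  (sign -1)
combine: 4πI² = 3825·1750/289731·77/7429 = 10106250/42204149
take √, sign +1: I = 0.13804240

0.138042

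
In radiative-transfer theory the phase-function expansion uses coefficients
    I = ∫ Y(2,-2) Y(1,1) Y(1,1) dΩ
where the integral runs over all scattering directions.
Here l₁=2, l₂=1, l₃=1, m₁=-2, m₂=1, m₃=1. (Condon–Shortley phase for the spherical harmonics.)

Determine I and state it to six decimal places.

Rules hold: Σm=0, L=4 even, 1≤1≤3.
N = 5·3·3 = 45
Δ = 2!·2!·0!/5! = 1/30
Racah Σ t=1..1: t=1:−1/1 = -1/1
⇒ 3j(2 1 1; 0 0 0)² = 2/15, sgn +1
Racah Σ t=2..2: t=2:+1/4 = 1/4
⇒ 3j(2 1 1; -2 1 1)² = 1/5, sgn +1
4πI² = N·(3j₀)²·(3jₘ)² = 6/5
I = +1·√(1.2/4π) = 0.30901936

0.309019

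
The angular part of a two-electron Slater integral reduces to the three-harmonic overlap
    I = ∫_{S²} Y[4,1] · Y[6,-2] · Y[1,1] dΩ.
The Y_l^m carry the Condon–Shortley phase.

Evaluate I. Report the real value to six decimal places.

0.000000

triangle: need 2≤l₃≤10, have 1; I=0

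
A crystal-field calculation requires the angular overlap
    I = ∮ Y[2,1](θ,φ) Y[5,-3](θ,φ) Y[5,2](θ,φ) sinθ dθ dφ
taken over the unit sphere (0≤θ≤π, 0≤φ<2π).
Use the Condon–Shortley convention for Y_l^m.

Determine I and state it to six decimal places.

m-sum 0 ✓  L=12 even ✓  3≤5≤7 ✓
Π(2lᵢ+1) = 5×11×11 = 605
triangle coeff Δ(2,5,5) = 1/38610
Σ_t [0,2]: t=0:+1/2880 t=1:−1/576 t=2:+1/2880 = -1/960
(3j)²=10/429 [(2 5 5; 0 0 0)], sign=+1
Σ_t [0,1]: t=0:+1/2880 t=1:−1/10080 = 1/4032
(3j)²=10/429 [(2 5 5; 1 -3 2)], sign=-1
⇒ 4πI² = 500/1521
I = (-1)√(500/1521/(4π)) = -0.16173926

-0.161739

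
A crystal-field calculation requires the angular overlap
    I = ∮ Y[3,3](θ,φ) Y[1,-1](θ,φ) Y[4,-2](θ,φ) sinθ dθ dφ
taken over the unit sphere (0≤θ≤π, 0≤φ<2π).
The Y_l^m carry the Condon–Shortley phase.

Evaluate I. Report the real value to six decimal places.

Rules hold: Σm=0, L=8 even, 2≤4≤4.
N = 7·3·9 = 189
Δ = 0!·6!·2!/9! = 1/252
Racah Σ t=0..0: t=0:+1/36 = 1/36
⇒ 3j(3 1 4; 0 0 0)² = 4/63, sgn +1
Racah Σ t=0..0: t=0:+1/1440 = 1/1440
⇒ 3j(3 1 4; 3 -1 -2)² = 1/252, sgn +1
4πI² = N·(3j₀)²·(3jₘ)² = 1/21
I = +1·√(0.047619/4π) = 0.06155813

0.061558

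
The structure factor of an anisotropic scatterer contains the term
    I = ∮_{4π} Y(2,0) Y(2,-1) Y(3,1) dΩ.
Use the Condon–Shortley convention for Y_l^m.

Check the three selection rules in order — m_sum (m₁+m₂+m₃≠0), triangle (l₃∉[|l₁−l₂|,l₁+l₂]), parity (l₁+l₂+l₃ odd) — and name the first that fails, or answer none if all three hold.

parity

m₁+m₂+m₃ = 0 − 1 + 1 = 0  ✓
triangle: |2−2|=0 ≤ l₃=3 ≤ 2+2=4  ✓
parity: l₁+l₂+l₃ = 7 is odd  ✗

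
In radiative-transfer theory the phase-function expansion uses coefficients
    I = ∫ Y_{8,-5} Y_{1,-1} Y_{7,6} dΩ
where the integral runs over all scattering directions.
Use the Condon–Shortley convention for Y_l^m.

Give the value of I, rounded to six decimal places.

Checks pass: Σm=0; 16 even; l₃=7∈[7,9].
(2·8+1)(2·1+1)(2·7+1) = 765
Δ: 2! 14! 0! / 17! → 1/2040
sum: t=1:−1/25401600 = -1/25401600
3j²(8 1 7; 0 0 0) = Δ·Π!·Σ² = 8/255  (sign +1)
sum: t=0:+1/12454041600 = 1/12454041600
3j²(8 1 7; -5 -1 6) = Δ·Π!·Σ² = 1/680  (sign -1)
combine: 4πI² = 765·8/255·1/680 = 3/85
take √, sign -1: I = -0.05299638

-0.052996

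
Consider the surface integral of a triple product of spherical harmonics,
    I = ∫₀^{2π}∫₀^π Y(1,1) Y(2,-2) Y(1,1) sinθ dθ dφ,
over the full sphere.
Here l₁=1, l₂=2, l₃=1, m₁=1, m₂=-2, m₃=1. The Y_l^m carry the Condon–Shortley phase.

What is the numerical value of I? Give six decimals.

0.309019

Checks pass: Σm=0; 4 even; l₃=1∈[1,3].
(2·1+1)(2·2+1)(2·1+1) = 45
Δ: 2! 0! 2! / 5! → 1/30
sum: t=1:−1/1 = -1/1
3j²(1 2 1; 0 0 0) = Δ·Π!·Σ² = 2/15  (sign +1)
sum: t=0:+1/4 = 1/4
3j²(1 2 1; 1 -2 1) = Δ·Π!·Σ² = 1/5  (sign +1)
combine: 4πI² = 45·2/15·1/5 = 6/5
take √, sign +1: I = 0.30901936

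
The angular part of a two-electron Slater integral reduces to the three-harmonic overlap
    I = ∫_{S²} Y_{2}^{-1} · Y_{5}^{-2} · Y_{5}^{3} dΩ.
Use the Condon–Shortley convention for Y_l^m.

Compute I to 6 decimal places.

m-sum 0 ✓  L=12 even ✓  3≤5≤7 ✓
Π(2lᵢ+1) = 5×11×11 = 605
triangle coeff Δ(2,5,5) = 1/38610
Σ_t [0,2]: t=0:+1/2880 t=1:−1/576 t=2:+1/2880 = -1/960
(3j)²=10/429 [(2 5 5; 0 0 0)], sign=+1
Σ_t [1,2]: t=1:−1/2880 t=2:+1/10080 = -1/4032
(3j)²=10/429 [(2 5 5; -1 -2 3)], sign=-1
⇒ 4πI² = 500/1521
I = (-1)√(500/1521/(4π)) = -0.16173926

-0.161739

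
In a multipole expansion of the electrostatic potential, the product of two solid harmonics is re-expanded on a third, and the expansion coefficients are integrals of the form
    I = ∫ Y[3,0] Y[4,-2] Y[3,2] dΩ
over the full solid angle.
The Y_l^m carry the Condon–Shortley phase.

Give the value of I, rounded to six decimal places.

-0.044418

Checks pass: Σm=0; 10 even; l₃=3∈[1,7].
(2·3+1)(2·4+1)(2·3+1) = 441
Δ: 4! 2! 4! / 11! → 1/34650
sum: t=1:−1/72 t=2:+1/16 t=3:−1/72 = 5/144
3j²(3 4 3; 0 0 0) = Δ·Π!·Σ² = 2/77  (sign -1)
sum: t=1:−1/72 t=2:+1/96 = -1/288
3j²(3 4 3; 0 -2 2) = Δ·Π!·Σ² = 1/462  (sign +1)
combine: 4πI² = 441·2/77·1/462 = 3/121
take √, sign -1: I = -0.04441841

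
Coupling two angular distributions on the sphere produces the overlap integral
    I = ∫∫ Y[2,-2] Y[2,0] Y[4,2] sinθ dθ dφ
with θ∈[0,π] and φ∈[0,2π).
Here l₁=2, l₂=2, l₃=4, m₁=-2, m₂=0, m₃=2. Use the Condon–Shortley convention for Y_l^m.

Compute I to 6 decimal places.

m-sum 0 ✓  L=8 even ✓  0≤4≤4 ✓
Π(2lᵢ+1) = 5×5×9 = 225
triangle coeff Δ(2,2,4) = 1/630
Σ_t [0,0]: t=0:+1/16 = 1/16
(3j)²=2/35 [(2 2 4; 0 0 0)], sign=+1
Σ_t [0,0]: t=0:+1/96 = 1/96
(3j)²=1/42 [(2 2 4; -2 0 2)], sign=+1
⇒ 4πI² = 15/49
I = (+1)√(15/49/(4π)) = 0.15607835

0.156078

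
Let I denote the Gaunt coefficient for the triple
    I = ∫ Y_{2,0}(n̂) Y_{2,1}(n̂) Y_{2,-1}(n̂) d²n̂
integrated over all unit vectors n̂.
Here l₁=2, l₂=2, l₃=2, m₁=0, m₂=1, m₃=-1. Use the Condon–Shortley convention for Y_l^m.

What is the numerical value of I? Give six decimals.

m-sum 0 ✓  L=6 even ✓  0≤2≤4 ✓
Π(2lᵢ+1) = 5×5×5 = 125
triangle coeff Δ(2,2,2) = 1/630
Σ_t [0,2]: t=0:+1/8 t=1:−1/1 t=2:+1/8 = -3/4
(3j)²=2/35 [(2 2 2; 0 0 0)], sign=-1
Σ_t [1,2]: t=1:−1/2 t=2:+1/4 = -1/4
(3j)²=1/70 [(2 2 2; 0 1 -1)], sign=+1
⇒ 4πI² = 5/49
I = (-1)√(5/49/(4π)) = -0.09011188

-0.090112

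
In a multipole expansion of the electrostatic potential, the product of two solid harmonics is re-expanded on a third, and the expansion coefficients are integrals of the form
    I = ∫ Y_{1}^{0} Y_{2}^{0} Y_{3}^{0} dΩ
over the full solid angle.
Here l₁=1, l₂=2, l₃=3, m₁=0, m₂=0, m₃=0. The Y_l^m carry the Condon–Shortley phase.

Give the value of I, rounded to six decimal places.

0.247767

Checks pass: Σm=0; 6 even; l₃=3∈[1,3].
(2·1+1)(2·2+1)(2·3+1) = 105
Δ: 0! 2! 4! / 7! → 1/105
sum: t=0:+1/4 = 1/4
3j²(1 2 3; 0 0 0) = Δ·Π!·Σ² = 3/35  (sign -1)
(m-triple is (0,0,0) — same symbol as above.)
combine: 4πI² = 105·3/35·3/35 = 27/35
take √, sign +1: I = 0.24776670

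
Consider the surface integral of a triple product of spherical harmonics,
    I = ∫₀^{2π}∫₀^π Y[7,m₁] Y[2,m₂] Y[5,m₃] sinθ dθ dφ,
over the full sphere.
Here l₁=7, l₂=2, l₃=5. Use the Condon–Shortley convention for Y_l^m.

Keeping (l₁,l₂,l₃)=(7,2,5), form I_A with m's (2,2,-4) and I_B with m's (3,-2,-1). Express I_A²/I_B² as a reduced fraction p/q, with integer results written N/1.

1/42

Shared (l₁,l₂,l₃)=(7,2,5): N and (l;000)² cancel in I_A²/I_B².
A: Δ = 4!·10!·0!/15! = 1/15015; Racah Σ t=4..4: t=4:+1/8709120 = 1/8709120; ⇒ 3j(7 2 5; 2 2 -4)² = 1/3003, sgn -1
B: Δ = 4!·10!·0!/15! = 1/15015; Racah Σ t=0..0: t=0:+1/414720 = 1/414720; ⇒ 3j(7 2 5; 3 -2 -1)² = 2/143, sgn +1
I_A²/I_B² = (1/3003)/(2/143) = 1/42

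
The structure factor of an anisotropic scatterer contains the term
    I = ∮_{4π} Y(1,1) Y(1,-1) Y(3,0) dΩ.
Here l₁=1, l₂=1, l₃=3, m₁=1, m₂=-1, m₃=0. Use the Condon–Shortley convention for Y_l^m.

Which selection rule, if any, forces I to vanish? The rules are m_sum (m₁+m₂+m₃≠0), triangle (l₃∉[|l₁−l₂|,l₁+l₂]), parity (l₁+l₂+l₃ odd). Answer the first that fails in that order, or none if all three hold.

azimuthal sum: 1 − 1 + 0 = 0  ✓
0 ≤ 3 ≤ 2 (triangle on l)  ✗
L = 1 + 1 + 3 = 5 (odd)

triangle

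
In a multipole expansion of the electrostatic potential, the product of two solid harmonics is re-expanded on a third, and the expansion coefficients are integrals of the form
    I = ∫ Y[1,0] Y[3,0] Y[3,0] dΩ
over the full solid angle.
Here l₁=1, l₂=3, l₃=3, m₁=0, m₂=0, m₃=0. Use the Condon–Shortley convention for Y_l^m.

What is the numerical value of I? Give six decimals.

0.000000

L=7 odd ⇒ parity kills the (l;000) factor ⇒ I = 0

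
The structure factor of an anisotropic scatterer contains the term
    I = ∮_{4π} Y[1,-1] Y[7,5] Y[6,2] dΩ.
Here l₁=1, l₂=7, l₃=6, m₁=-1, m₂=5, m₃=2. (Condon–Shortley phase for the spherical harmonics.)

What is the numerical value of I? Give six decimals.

Σmᵢ = 6 ≠ 0, so the φ-integral vanishes; I = 0

0.000000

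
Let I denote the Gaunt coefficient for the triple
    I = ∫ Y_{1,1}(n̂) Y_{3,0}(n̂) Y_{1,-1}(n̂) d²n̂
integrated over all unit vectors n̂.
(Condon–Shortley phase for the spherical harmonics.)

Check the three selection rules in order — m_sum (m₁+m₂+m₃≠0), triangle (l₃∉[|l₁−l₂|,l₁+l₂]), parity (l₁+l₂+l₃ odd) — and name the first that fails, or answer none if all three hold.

triangle

azimuthal sum: 1 + 0 − 1 = 0  ✓
2 ≤ 1 ≤ 4 (triangle on l)  ✗
L = 1 + 3 + 1 = 5 (odd)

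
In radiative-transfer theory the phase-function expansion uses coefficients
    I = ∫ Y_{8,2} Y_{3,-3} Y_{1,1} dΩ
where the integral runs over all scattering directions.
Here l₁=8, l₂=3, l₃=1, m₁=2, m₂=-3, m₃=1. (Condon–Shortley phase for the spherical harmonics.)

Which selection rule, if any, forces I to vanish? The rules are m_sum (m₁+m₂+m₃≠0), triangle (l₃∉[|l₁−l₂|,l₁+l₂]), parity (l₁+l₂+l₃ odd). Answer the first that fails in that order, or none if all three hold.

triangle

azimuthal sum: 2 − 3 + 1 = 0  ✓
5 ≤ 1 ≤ 11 (triangle on l)  ✗
L = 8 + 3 + 1 = 12 (even)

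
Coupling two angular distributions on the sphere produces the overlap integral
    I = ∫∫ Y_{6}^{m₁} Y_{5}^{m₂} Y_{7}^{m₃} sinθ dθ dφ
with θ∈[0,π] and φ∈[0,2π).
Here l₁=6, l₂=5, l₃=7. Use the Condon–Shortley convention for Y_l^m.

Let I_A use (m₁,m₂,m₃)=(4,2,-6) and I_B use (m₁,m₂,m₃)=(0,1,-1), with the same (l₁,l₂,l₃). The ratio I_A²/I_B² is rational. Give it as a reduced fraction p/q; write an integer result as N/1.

13/132

l's match ⇒ only the (l;m) 3-j factors differ between A and B.
A: triangle coeff Δ(6,5,7) = 1/174594420; Σ_t [1,2]: t=1:−1/21772800 t=2:+1/19353600 = 1/174182400; (3j)²=1/3876 [(6 5 7; 4 2 -6)], sign=-1
B: triangle coeff Δ(6,5,7) = 1/174594420; Σ_t [0,4]: t=0:+1/24883200 t=1:−1/518400 t=2:+1/110592 t=3:−1/155520 t=4:+1/1658880 = 11/8294400; (3j)²=11/4199 [(6 5 7; 0 1 -1)], sign=+1
I_A²/I_B² = (1/3876)/(11/4199) = 13/132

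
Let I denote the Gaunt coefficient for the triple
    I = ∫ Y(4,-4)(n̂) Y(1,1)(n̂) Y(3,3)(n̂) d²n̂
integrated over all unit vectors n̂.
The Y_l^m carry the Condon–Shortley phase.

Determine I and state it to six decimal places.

0.325735

m-sum 0 ✓  L=8 even ✓  3≤3≤5 ✓
Π(2lᵢ+1) = 9×3×7 = 189
triangle coeff Δ(4,1,3) = 1/252
Σ_t [1,1]: t=1:−1/36 = -1/36
(3j)²=4/63 [(4 1 3; 0 0 0)], sign=+1
Σ_t [2,2]: t=2:+1/1440 = 1/1440
(3j)²=1/9 [(4 1 3; -4 1 3)], sign=+1
⇒ 4πI² = 4/3
I = (+1)√(4/3/(4π)) = 0.32573501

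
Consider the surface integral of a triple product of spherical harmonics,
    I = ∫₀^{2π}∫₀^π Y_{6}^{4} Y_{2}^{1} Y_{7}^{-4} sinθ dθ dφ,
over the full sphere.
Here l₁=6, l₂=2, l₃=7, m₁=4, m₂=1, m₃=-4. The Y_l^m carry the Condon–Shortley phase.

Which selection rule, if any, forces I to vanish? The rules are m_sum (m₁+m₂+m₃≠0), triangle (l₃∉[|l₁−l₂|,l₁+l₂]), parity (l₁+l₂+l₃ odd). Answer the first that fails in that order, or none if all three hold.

m_sum

azimuthal sum: 4 + 1 − 4 = 1  ✗
4 ≤ 7 ≤ 8 (triangle on l)
L = 6 + 2 + 7 = 15 (odd)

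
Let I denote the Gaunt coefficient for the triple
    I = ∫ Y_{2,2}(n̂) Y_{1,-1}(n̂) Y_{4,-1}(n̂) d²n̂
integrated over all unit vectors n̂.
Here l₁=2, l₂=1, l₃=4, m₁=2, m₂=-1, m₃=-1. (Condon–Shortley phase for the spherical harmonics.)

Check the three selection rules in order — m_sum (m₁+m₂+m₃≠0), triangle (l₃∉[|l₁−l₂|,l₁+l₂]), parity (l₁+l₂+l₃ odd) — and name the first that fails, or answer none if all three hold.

Σmᵢ = 0  ✓
l₃∈[|l₁−l₂|,l₁+l₂]=[1,3], have l₃=4  ✗
Σlᵢ = 7 ⇒ odd

triangle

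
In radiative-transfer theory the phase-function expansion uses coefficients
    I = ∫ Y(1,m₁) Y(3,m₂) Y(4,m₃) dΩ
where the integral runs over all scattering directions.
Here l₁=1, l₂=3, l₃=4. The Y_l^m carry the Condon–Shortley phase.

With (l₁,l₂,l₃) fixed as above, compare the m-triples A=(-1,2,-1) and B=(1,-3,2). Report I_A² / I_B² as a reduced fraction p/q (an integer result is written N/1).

3/1

Shared (l₁,l₂,l₃)=(1,3,4): N and (l;000)² cancel in I_A²/I_B².
A: Δ = 0!·2!·6!/9! = 1/252; Racah Σ t=0..0: t=0:+1/240 = 1/240; ⇒ 3j(1 3 4; -1 2 -1)² = 1/84, sgn -1
B: Δ = 0!·2!·6!/9! = 1/252; Racah Σ t=0..0: t=0:+1/1440 = 1/1440; ⇒ 3j(1 3 4; 1 -3 2)² = 1/252, sgn +1
I_A²/I_B² = (1/84)/(1/252) = 3/1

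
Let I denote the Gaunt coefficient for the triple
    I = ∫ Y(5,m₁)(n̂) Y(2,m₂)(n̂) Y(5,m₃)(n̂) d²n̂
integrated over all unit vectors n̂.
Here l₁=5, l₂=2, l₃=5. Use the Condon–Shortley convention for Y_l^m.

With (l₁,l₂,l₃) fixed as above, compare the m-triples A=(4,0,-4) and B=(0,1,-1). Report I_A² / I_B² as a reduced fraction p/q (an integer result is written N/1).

Same 5,2,5: normalisation and zero-m 3j drop out of the ratio.
A: Δ: 2! 8! 2! / 13! → 1/38610; sum: t=0:+1/20160 t=1:−1/40320 = 1/40320; 3j²(5 2 5; 4 0 -4) = Δ·Π!·Σ² = 6/715  (sign -1)
B: Δ: 2! 8! 2! / 13! → 1/38610; sum: t=1:−1/1152 t=2:+1/1440 = -1/5760; 3j²(5 2 5; 0 1 -1) = Δ·Π!·Σ² = 1/858  (sign -1)
I_A²/I_B² = (6/715)/(1/858) = 36/5

36/5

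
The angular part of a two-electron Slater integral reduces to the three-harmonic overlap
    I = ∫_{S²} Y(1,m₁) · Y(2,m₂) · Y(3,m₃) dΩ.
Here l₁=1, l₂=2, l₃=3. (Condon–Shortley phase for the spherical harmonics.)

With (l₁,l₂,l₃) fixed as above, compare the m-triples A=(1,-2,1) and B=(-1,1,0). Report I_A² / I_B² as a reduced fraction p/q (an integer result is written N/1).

Same 1,2,3: normalisation and zero-m 3j drop out of the ratio.
A: Δ: 0! 2! 4! / 7! → 1/105; sum: t=0:+1/48 = 1/48; 3j²(1 2 3; 1 -2 1) = Δ·Π!·Σ² = 1/105  (sign +1)
B: Δ: 0! 2! 4! / 7! → 1/105; sum: t=0:+1/12 = 1/12; 3j²(1 2 3; -1 1 0) = Δ·Π!·Σ² = 1/35  (sign -1)
I_A²/I_B² = (1/105)/(1/35) = 1/3

1/3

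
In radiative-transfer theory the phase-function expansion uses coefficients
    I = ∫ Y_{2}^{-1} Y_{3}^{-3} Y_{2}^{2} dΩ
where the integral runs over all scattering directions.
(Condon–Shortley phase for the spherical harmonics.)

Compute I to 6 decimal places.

-1 − 3 + 2 = -2 ≠ 0: azimuthal integral kills it; I = 0

0.000000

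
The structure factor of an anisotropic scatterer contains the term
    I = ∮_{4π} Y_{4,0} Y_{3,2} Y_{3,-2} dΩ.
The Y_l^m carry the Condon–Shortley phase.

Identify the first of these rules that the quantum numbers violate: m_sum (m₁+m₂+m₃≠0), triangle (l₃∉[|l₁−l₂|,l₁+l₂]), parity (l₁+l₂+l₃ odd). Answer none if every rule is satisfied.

azimuthal sum: 0 + 2 − 2 = 0  ✓
1 ≤ 3 ≤ 7 (triangle on l)  ✓
L = 4 + 3 + 3 = 10 (even)  ✓

none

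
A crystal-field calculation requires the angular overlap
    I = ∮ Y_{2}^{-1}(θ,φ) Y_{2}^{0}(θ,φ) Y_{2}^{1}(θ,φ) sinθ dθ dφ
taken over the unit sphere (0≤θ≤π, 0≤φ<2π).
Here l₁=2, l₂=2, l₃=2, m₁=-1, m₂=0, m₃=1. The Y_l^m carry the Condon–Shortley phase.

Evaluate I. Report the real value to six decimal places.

-0.090112

m-sum 0 ✓  L=6 even ✓  0≤2≤4 ✓
Π(2lᵢ+1) = 5×5×5 = 125
triangle coeff Δ(2,2,2) = 1/630
Σ_t [0,2]: t=0:+1/8 t=1:−1/1 t=2:+1/8 = -3/4
(3j)²=2/35 [(2 2 2; 0 0 0)], sign=-1
Σ_t [1,2]: t=1:−1/2 t=2:+1/4 = -1/4
(3j)²=1/70 [(2 2 2; -1 0 1)], sign=+1
⇒ 4πI² = 5/49
I = (-1)√(5/49/(4π)) = -0.09011188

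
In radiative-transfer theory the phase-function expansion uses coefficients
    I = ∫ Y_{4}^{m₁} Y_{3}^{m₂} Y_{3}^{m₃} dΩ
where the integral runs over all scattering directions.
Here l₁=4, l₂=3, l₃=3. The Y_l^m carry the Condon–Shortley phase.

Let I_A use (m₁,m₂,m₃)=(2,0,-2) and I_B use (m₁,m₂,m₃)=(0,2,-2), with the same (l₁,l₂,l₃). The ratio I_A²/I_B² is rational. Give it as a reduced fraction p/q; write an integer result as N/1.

3/49

l's match ⇒ only the (l;m) 3-j factors differ between A and B.
A: triangle coeff Δ(4,3,3) = 1/34650; Σ_t [1,2]: t=1:−1/72 t=2:+1/96 = -1/288; (3j)²=1/462 [(4 3 3; 2 0 -2)], sign=+1
B: triangle coeff Δ(4,3,3) = 1/34650; Σ_t [3,4]: t=3:−1/72 t=4:+1/576 = -7/576; (3j)²=7/198 [(4 3 3; 0 2 -2)], sign=+1
I_A²/I_B² = (1/462)/(7/198) = 3/49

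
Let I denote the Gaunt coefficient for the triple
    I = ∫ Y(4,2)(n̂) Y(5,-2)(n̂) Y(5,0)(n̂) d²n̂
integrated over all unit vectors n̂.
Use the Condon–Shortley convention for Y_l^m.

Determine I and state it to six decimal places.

-0.099440

Rules hold: Σm=0, L=14 even, 1≤5≤9.
N = 9·11·11 = 1089
Δ = 4!·4!·6!/15! = 1/3153150
Racah Σ t=0..4: t=0:+1/69120 t=1:−1/1728 t=2:+1/576 t=3:−1/1728 t=4:+1/69120 = 7/11520
⇒ 3j(4 5 5; 0 0 0)² = 2/143, sgn -1
Racah Σ t=0..2: t=0:+1/3456 t=1:−1/1728 t=2:+1/11520 = -7/34560
⇒ 3j(4 5 5; 2 -2 0)² = 7/858, sgn +1
4πI² = N·(3j₀)²·(3jₘ)² = 21/169
I = -1·√(0.12426/4π) = -0.09944006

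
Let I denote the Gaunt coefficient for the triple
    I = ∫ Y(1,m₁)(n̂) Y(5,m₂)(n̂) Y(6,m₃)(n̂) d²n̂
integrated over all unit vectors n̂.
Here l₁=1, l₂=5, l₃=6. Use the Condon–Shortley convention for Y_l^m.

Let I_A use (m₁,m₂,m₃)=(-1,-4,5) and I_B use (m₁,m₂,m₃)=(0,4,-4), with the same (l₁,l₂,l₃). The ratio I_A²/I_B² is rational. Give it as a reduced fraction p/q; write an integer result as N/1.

11/4

Shared (l₁,l₂,l₃)=(1,5,6): N and (l;000)² cancel in I_A²/I_B².
A: Δ = 0!·2!·10!/13! = 1/858; Racah Σ t=0..0: t=0:+1/725760 = 1/725760; ⇒ 3j(1 5 6; -1 -4 5)² = 5/78, sgn -1
B: Δ = 0!·2!·10!/13! = 1/858; Racah Σ t=0..0: t=0:+1/362880 = 1/362880; ⇒ 3j(1 5 6; 0 4 -4)² = 10/429, sgn +1
I_A²/I_B² = (5/78)/(10/429) = 11/4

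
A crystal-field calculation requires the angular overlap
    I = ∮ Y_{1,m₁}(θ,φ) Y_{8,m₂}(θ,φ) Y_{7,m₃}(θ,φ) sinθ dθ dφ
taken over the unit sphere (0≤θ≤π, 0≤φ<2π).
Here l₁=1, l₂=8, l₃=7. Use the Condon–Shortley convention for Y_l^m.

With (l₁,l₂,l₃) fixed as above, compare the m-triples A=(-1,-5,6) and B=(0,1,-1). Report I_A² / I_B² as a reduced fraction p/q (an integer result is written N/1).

Shared (l₁,l₂,l₃)=(1,8,7): N and (l;000)² cancel in I_A²/I_B².
A: Δ = 2!·0!·14!/17! = 1/2040; Racah Σ t=2..2: t=2:+1/12454041600 = 1/12454041600; ⇒ 3j(1 8 7; -1 -5 6)² = 1/680, sgn -1
B: Δ = 2!·0!·14!/17! = 1/2040; Racah Σ t=1..1: t=1:−1/29030400 = -1/29030400; ⇒ 3j(1 8 7; 0 1 -1)² = 21/680, sgn -1
I_A²/I_B² = (1/680)/(21/680) = 1/21

1/21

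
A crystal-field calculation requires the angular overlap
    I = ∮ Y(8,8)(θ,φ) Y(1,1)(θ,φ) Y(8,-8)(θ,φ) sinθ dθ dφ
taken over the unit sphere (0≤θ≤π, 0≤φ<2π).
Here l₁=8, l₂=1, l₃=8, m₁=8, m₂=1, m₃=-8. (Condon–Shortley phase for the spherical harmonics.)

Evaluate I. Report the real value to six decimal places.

0.000000

8 + 1 − 8 = 1 ≠ 0: azimuthal integral kills it; I = 0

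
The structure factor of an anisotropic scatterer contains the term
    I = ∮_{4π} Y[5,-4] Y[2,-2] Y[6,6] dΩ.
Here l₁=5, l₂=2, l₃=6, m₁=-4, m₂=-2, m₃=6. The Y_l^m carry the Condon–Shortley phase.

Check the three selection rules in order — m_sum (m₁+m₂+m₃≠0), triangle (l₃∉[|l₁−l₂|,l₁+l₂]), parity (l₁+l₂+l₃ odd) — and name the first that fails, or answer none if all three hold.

parity

Σmᵢ = 0  ✓
l₃∈[|l₁−l₂|,l₁+l₂]=[3,7], have l₃=6  ✓
Σlᵢ = 13 ⇒ odd  ✗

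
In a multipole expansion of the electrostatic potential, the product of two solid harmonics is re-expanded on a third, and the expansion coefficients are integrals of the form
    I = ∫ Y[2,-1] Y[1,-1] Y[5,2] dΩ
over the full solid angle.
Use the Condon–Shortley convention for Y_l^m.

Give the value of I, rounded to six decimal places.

0.000000

triangle: need 1≤l₃≤3, have 5; I=0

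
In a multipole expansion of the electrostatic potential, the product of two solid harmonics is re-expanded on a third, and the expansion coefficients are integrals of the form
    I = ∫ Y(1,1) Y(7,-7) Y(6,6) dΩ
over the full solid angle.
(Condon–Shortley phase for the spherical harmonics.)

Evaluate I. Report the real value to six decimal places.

m-sum 0 ✓  L=14 even ✓  6≤6≤8 ✓
Π(2lᵢ+1) = 3×15×13 = 585
triangle coeff Δ(1,7,6) = 1/1365
Σ_t [1,1]: t=1:−1/518400 = -1/518400
(3j)²=7/195 [(1 7 6; 0 0 0)], sign=-1
Σ_t [0,0]: t=0:+1/958003200 = 1/958003200
(3j)²=1/15 [(1 7 6; 1 -7 6)], sign=+1
⇒ 4πI² = 7/5
I = (-1)√(7/5/(4π)) = -0.33377906

-0.333779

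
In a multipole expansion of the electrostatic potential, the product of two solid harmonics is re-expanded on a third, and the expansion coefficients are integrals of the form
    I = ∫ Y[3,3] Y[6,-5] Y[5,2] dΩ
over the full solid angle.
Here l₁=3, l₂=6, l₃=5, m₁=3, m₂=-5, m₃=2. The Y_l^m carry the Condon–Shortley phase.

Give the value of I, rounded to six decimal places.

m-sum 0 ✓  L=14 even ✓  3≤5≤9 ✓
Π(2lᵢ+1) = 7×13×11 = 1001
triangle coeff Δ(3,6,5) = 1/675675
Σ_t [1,3]: t=1:−1/8640 t=2:+1/2304 t=3:−1/8640 = 7/34560
(3j)²=7/429 [(3 6 5; 0 0 0)], sign=-1
Σ_t [0,0]: t=0:+1/241920 = 1/241920
(3j)²=2/91 [(3 6 5; 3 -5 2)], sign=-1
⇒ 4πI² = 14/39
I = (+1)√(14/39/(4π)) = 0.16901560

0.169016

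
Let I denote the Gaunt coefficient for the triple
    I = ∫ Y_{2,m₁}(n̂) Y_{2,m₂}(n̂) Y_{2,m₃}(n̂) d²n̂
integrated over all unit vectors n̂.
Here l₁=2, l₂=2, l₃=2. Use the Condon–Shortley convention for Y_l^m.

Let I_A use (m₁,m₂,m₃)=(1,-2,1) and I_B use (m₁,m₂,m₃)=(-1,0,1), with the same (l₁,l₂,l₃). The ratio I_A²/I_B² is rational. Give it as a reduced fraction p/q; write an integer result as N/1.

6/1

Same 2,2,2: normalisation and zero-m 3j drop out of the ratio.
A: Δ: 2! 2! 2! / 7! → 1/630; sum: t=0:+1/4 = 1/4; 3j²(2 2 2; 1 -2 1) = Δ·Π!·Σ² = 3/35  (sign -1)
B: Δ: 2! 2! 2! / 7! → 1/630; sum: t=1:−1/2 t=2:+1/4 = -1/4; 3j²(2 2 2; -1 0 1) = Δ·Π!·Σ² = 1/70  (sign +1)
I_A²/I_B² = (3/35)/(1/70) = 6/1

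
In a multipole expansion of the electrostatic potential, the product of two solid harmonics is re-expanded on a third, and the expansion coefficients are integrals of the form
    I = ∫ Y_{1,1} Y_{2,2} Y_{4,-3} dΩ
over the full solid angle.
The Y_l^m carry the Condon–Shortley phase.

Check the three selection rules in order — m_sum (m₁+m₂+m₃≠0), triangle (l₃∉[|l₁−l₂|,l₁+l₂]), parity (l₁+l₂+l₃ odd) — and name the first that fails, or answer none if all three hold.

azimuthal sum: 1 + 2 − 3 = 0  ✓
1 ≤ 4 ≤ 3 (triangle on l)  ✗
L = 1 + 2 + 4 = 7 (odd)

triangle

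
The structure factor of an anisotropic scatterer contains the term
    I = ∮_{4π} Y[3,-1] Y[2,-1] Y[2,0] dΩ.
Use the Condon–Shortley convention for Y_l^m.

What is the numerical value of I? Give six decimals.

m-sum = -1 − 1 + 0 = -2 ≠ 0 ⇒ I = 0

0.000000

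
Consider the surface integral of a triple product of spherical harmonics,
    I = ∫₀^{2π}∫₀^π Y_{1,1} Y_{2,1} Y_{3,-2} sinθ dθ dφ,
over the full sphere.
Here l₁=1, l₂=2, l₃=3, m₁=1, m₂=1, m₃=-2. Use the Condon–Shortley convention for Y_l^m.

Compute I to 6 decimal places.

m-sum 0 ✓  L=6 even ✓  1≤3≤3 ✓
Π(2lᵢ+1) = 3×5×7 = 105
triangle coeff Δ(1,2,3) = 1/105
Σ_t [0,0]: t=0:+1/4 = 1/4
(3j)²=3/35 [(1 2 3; 0 0 0)], sign=-1
Σ_t [0,0]: t=0:+1/12 = 1/12
(3j)²=2/21 [(1 2 3; 1 1 -2)], sign=-1
⇒ 4πI² = 6/7
I = (+1)√(6/7/(4π)) = 0.26116903

0.261169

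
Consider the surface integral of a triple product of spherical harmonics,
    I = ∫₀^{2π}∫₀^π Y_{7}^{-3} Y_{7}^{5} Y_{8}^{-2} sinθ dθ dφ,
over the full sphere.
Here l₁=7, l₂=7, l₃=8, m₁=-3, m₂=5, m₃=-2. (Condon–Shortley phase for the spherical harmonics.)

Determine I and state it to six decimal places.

Rules hold: Σm=0, L=22 even, 0≤8≤14.
N = 15·15·17 = 3825
Δ = 6!·8!·8!/23! = 1/22086194130
Racah Σ t=0..6: t=0:+1/18289152000 t=1:−1/248832000 t=2:+1/24883200 t=3:−1/11943936 t=4:+1/24883200 t=5:−1/248832000 t=6:+1/18289152000 = -11/975421440
⇒ 3j(7 7 8; 0 0 0)² = 1750/289731, sgn -1
Racah Σ t=4..6: t=4:+1/2786918400 t=5:−1/435456000 t=6:+1/597196800 = -11/41803776000
⇒ 3j(7 7 8; -3 5 -2)² = 66/96577, sgn -1
4πI² = N·(3j₀)²·(3jₘ)² = 8662500/548653937
I = +1·√(0.0157886/4π) = 0.03544602

0.035446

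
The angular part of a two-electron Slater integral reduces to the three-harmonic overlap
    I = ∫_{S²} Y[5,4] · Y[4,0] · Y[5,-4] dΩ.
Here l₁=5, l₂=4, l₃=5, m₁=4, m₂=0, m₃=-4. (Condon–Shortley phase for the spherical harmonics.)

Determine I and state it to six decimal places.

m-sum 0 ✓  L=14 even ✓  1≤5≤9 ✓
Π(2lᵢ+1) = 11×9×11 = 1089
triangle coeff Δ(5,4,5) = 1/3153150
Σ_t [0,4]: t=0:+1/69120 t=1:−1/1728 t=2:+1/576 t=3:−1/1728 t=4:+1/69120 = 7/11520
(3j)²=2/143 [(5 4 5; 0 0 0)], sign=-1
Σ_t [0,1]: t=0:+1/69120 t=1:−1/25920 = -1/41472
(3j)²=2/143 [(5 4 5; 4 0 -4)], sign=+1
⇒ 4πI² = 36/169
I = (-1)√(36/169/(4π)) = -0.13019760

-0.130198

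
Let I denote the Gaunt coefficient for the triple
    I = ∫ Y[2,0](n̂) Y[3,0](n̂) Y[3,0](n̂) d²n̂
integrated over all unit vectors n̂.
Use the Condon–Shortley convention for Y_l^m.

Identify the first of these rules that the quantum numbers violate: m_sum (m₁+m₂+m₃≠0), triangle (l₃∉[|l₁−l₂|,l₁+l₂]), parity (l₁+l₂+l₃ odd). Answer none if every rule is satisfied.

Σmᵢ = 0  ✓
l₃∈[|l₁−l₂|,l₁+l₂]=[1,5], have l₃=3  ✓
Σlᵢ = 8 ⇒ even  ✓

none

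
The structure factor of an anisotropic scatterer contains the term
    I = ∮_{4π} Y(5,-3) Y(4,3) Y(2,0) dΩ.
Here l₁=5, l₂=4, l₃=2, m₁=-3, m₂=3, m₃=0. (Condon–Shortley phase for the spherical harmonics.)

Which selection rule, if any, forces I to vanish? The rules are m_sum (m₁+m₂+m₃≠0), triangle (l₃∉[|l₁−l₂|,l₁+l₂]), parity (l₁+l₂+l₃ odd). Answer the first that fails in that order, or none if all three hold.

m₁+m₂+m₃ = -3 + 3 + 0 = 0  ✓
triangle: |5−4|=1 ≤ l₃=2 ≤ 5+4=9  ✓
parity: l₁+l₂+l₃ = 11 is odd  ✗

parity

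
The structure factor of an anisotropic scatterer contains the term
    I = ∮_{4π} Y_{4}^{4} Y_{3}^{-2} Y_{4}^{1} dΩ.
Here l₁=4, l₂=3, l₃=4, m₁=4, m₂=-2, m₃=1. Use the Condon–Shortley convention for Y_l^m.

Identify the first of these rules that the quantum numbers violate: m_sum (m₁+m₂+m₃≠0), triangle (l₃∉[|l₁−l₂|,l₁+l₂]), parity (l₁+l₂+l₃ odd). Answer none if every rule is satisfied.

m₁+m₂+m₃ = 4 − 2 + 1 = 3  ✗
triangle: |4−3|=1 ≤ l₃=4 ≤ 4+3=7
parity: l₁+l₂+l₃ = 11 is odd

m_sum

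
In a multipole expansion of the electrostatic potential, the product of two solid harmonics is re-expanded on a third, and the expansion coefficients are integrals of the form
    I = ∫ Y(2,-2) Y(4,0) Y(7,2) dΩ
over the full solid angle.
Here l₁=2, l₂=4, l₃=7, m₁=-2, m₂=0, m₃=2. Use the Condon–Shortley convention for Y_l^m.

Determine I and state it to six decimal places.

0.000000

triangle: need 2≤l₃≤6, have 7; I=0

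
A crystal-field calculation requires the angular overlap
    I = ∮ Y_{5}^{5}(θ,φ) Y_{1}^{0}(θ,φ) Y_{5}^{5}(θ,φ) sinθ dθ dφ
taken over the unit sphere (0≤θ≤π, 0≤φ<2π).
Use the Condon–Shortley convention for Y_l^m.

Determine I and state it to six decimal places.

Σmᵢ = 10 ≠ 0, so the φ-integral vanishes; I = 0

0.000000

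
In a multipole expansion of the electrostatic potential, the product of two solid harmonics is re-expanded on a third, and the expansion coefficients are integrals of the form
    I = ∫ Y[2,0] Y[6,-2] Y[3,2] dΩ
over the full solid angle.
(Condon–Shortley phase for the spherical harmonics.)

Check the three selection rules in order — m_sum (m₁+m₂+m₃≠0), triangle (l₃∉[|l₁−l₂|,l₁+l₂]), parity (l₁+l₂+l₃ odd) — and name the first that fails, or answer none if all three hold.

triangle

Σmᵢ = 0  ✓
l₃∈[|l₁−l₂|,l₁+l₂]=[4,8], have l₃=3  ✗
Σlᵢ = 11 ⇒ odd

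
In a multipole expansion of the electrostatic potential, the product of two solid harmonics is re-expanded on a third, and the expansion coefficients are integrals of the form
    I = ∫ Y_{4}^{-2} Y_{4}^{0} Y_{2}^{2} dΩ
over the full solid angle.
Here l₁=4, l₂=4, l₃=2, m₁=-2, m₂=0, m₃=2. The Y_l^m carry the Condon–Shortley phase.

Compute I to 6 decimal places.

-0.190365

Checks pass: Σm=0; 10 even; l₃=2∈[0,8].
(2·4+1)(2·4+1)(2·2+1) = 405
Δ: 6! 2! 2! / 11! → 1/13860
sum: t=2:+1/192 t=3:−1/36 t=4:+1/192 = -5/288
3j²(4 4 2; 0 0 0) = Δ·Π!·Σ² = 20/693  (sign -1)
sum: t=4:+1/192 = 1/192
3j²(4 4 2; -2 0 2) = Δ·Π!·Σ² = 3/77  (sign +1)
combine: 4πI² = 405·20/693·3/77 = 2700/5929
take √, sign -1: I = -0.19036462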